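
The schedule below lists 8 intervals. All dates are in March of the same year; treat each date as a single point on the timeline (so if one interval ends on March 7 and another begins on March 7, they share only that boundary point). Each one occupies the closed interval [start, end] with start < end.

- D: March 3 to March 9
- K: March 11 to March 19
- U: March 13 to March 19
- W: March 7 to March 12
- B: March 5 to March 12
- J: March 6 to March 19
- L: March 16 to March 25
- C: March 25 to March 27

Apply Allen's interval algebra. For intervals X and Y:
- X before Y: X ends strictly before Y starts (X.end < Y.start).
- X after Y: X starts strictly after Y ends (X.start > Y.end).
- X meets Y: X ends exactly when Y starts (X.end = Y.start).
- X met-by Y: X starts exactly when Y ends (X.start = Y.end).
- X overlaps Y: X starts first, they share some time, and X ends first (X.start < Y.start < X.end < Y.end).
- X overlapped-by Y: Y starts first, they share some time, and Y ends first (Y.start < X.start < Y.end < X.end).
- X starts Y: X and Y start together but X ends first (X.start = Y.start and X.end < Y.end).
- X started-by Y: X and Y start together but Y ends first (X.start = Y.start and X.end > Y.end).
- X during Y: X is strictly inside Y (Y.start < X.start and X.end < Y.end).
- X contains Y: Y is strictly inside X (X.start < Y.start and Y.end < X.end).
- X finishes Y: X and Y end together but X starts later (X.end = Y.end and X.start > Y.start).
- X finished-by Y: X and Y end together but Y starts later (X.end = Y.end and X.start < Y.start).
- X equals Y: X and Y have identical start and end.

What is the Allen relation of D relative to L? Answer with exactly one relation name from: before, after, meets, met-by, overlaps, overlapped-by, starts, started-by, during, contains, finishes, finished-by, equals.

D = [March 3, March 9]; L = [March 16, March 25].
Compare endpoints: D.start < L.start, D.start < L.end, D.end < L.start, D.end < L.end.
That pattern is 'before'.

before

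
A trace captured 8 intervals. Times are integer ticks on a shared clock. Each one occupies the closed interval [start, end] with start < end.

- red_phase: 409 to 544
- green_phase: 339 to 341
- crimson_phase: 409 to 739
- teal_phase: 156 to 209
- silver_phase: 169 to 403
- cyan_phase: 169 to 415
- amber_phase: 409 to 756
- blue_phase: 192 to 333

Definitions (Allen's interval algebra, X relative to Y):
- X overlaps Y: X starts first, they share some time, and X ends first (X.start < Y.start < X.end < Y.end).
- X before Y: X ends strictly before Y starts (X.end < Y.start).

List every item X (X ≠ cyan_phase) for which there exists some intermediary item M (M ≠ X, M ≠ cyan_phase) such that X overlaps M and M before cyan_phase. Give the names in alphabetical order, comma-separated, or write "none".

none

Target cyan_phase = [169, 415].
Intermediaries M with M before cyan_phase: none.
Union: none.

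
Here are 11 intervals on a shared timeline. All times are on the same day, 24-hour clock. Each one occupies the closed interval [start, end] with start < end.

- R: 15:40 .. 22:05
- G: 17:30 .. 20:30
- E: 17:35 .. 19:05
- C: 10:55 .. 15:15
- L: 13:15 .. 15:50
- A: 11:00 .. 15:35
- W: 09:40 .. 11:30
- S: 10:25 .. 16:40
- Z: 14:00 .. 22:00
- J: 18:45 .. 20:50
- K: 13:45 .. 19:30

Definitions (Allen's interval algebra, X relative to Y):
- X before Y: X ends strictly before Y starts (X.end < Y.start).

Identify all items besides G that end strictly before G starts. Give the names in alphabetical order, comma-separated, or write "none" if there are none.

Target G = [17:30, 20:30].
A [11:00, 15:35] → before → yes.
C [10:55, 15:15] → before → yes.
E [17:35, 19:05] → during → no.
J [18:45, 20:50] → overlapped-by → no.
K [13:45, 19:30] → overlaps → no.
L [13:15, 15:50] → before → yes.
R [15:40, 22:05] → contains → no.
S [10:25, 16:40] → before → yes.
W [09:40, 11:30] → before → yes.
Z [14:00, 22:00] → contains → no.
Result: A, C, L, S, W.

A, C, L, S, W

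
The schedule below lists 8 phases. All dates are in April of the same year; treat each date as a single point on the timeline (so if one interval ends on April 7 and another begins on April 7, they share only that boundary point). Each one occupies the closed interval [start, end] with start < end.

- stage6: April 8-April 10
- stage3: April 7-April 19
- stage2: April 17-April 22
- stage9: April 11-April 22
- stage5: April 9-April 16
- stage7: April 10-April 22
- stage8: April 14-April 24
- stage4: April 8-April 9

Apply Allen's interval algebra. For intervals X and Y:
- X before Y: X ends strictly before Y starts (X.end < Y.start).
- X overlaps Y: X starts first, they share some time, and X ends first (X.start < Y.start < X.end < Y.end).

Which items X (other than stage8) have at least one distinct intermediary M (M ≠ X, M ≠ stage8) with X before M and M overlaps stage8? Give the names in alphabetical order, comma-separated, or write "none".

stage4, stage6

Target stage8 = [April 14, April 24].
Intermediaries M with M overlaps stage8: stage3, stage5, stage7, stage9.
Via stage3 — items with X before stage3: none.
Via stage5 — items with X before stage5: none.
Via stage7 — items with X before stage7: stage4.
Via stage9 — items with X before stage9: stage4, stage6.
Union: stage4, stage6.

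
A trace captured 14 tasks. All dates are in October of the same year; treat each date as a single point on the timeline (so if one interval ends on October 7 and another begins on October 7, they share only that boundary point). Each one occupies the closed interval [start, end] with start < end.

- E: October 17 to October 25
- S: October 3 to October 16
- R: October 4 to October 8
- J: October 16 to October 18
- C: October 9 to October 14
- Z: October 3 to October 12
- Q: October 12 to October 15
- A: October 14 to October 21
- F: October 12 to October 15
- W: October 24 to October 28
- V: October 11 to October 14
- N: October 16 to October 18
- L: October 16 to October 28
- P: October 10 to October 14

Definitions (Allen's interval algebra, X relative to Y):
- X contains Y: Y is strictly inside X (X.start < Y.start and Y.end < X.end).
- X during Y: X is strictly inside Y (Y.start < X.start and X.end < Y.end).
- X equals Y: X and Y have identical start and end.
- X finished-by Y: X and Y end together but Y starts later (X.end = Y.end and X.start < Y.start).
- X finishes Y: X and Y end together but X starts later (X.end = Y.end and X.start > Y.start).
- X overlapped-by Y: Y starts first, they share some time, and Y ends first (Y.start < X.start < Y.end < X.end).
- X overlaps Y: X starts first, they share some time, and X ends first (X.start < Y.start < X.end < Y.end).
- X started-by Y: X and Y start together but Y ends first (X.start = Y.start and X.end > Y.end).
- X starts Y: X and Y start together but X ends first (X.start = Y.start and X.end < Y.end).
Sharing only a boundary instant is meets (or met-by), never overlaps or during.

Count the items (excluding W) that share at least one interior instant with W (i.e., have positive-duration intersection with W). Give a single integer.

2

Target W = [October 24, October 28].
A [October 14, October 21] → before → no.
C [October 9, October 14] → before → no.
E [October 17, October 25] → overlaps → counts.
F [October 12, October 15] → before → no.
J [October 16, October 18] → before → no.
L [October 16, October 28] → finished-by → counts.
N [October 16, October 18] → before → no.
P [October 10, October 14] → before → no.
Q [October 12, October 15] → before → no.
R [October 4, October 8] → before → no.
S [October 3, October 16] → before → no.
V [October 11, October 14] → before → no.
Z [October 3, October 12] → before → no.
Total: 2.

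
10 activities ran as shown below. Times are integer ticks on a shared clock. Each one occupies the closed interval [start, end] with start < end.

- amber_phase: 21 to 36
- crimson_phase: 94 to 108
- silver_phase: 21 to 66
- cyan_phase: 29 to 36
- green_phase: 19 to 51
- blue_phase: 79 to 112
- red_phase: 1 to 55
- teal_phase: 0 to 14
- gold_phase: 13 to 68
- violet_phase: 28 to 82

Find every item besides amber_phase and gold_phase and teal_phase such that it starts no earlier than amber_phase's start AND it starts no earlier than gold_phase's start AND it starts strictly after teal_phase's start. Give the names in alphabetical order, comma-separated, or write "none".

blue_phase, crimson_phase, cyan_phase, silver_phase, violet_phase

Conditions: its start is no earlier than amber_phase's start (X.start >= 21) AND its start is no earlier than gold_phase's start (X.start >= 13) AND its start is strictly after teal_phase's start (X.start > 0).
blue_phase: start 79 >= 21? ✓; start 79 >= 13? ✓; start 79 > 0? ✓ → yes.
crimson_phase: start 94 >= 21? ✓; start 94 >= 13? ✓; start 94 > 0? ✓ → yes.
cyan_phase: start 29 >= 21? ✓; start 29 >= 13? ✓; start 29 > 0? ✓ → yes.
green_phase: start 19 >= 21? ✗; start 19 >= 13? ✓; start 19 > 0? ✓ → no.
red_phase: start 1 >= 21? ✗; start 1 >= 13? ✗; start 1 > 0? ✓ → no.
silver_phase: start 21 >= 21? ✓; start 21 >= 13? ✓; start 21 > 0? ✓ → yes.
violet_phase: start 28 >= 21? ✓; start 28 >= 13? ✓; start 28 > 0? ✓ → yes.
Result: blue_phase, crimson_phase, cyan_phase, silver_phase, violet_phase.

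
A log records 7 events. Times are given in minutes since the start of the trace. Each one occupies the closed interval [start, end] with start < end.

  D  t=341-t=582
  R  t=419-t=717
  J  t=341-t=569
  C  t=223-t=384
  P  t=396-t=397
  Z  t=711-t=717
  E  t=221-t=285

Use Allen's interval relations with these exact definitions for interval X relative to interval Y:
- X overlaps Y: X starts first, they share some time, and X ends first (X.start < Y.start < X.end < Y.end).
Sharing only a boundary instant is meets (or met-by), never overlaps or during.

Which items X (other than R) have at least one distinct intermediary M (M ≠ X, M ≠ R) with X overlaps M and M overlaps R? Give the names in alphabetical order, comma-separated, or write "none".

C

Target R = [t=419, t=717].
Intermediaries M with M overlaps R: D, J.
Via D — items with X overlaps D: C.
Via J — items with X overlaps J: C.
Union: C.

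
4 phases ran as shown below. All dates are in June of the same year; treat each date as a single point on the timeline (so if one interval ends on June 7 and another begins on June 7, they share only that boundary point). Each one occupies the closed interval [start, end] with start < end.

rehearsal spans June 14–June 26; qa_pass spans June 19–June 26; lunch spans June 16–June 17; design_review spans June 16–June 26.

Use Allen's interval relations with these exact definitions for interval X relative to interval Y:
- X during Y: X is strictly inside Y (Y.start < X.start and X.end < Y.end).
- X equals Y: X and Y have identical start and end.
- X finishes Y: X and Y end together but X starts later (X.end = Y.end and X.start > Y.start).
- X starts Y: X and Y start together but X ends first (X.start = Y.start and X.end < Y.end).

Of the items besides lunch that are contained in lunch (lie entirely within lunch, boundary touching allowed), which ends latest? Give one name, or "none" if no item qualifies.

Target lunch = [June 16, June 17].
design_review [June 16, June 26] → started-by → excluded.
qa_pass [June 19, June 26] → after → excluded.
rehearsal [June 14, June 26] → contains → excluded.
No candidates → none.

none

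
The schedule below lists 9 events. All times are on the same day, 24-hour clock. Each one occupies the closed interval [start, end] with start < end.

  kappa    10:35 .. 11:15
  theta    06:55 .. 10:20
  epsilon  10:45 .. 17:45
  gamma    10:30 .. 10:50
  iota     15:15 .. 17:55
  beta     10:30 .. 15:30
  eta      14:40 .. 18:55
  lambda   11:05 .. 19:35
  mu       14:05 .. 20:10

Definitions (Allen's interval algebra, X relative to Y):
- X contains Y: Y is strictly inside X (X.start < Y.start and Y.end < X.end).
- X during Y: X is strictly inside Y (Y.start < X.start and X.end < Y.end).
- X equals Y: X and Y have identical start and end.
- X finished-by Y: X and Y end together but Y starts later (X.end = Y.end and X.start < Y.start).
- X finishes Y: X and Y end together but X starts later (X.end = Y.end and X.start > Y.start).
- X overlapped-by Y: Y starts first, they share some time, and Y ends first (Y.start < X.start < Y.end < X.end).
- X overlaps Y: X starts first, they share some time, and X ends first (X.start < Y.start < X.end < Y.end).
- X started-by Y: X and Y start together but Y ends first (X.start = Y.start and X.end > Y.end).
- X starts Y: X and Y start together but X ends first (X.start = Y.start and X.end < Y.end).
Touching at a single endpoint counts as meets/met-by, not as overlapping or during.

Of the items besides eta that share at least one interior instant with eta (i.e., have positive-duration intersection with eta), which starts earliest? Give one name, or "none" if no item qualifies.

beta

Target eta = [14:40, 18:55].
beta [10:30, 15:30] → overlaps → candidate.
epsilon [10:45, 17:45] → overlaps → candidate.
gamma [10:30, 10:50] → before → excluded.
iota [15:15, 17:55] → during → candidate.
kappa [10:35, 11:15] → before → excluded.
lambda [11:05, 19:35] → contains → candidate.
mu [14:05, 20:10] → contains → candidate.
theta [06:55, 10:20] → before → excluded.
Among candidates, earliest start is 10:30 → beta.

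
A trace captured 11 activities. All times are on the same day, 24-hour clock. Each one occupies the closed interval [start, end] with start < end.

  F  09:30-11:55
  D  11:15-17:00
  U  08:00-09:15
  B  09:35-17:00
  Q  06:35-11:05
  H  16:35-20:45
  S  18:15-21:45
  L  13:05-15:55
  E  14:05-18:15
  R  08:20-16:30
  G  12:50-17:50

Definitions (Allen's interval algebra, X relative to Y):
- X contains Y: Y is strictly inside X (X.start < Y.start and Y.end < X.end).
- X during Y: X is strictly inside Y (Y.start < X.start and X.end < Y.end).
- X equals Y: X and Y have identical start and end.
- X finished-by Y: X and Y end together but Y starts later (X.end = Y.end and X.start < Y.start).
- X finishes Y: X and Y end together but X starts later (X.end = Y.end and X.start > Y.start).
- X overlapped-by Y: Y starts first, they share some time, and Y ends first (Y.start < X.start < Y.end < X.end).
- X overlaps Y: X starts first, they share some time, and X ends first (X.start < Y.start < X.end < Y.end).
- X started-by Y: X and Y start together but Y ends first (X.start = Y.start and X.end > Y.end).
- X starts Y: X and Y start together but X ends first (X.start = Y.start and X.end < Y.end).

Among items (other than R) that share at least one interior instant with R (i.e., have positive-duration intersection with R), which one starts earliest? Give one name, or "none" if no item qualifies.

Q

Target R = [08:20, 16:30].
B [09:35, 17:00] → overlapped-by → candidate.
D [11:15, 17:00] → overlapped-by → candidate.
E [14:05, 18:15] → overlapped-by → candidate.
F [09:30, 11:55] → during → candidate.
G [12:50, 17:50] → overlapped-by → candidate.
H [16:35, 20:45] → after → excluded.
L [13:05, 15:55] → during → candidate.
Q [06:35, 11:05] → overlaps → candidate.
S [18:15, 21:45] → after → excluded.
U [08:00, 09:15] → overlaps → candidate.
Among candidates, earliest start is 06:35 → Q.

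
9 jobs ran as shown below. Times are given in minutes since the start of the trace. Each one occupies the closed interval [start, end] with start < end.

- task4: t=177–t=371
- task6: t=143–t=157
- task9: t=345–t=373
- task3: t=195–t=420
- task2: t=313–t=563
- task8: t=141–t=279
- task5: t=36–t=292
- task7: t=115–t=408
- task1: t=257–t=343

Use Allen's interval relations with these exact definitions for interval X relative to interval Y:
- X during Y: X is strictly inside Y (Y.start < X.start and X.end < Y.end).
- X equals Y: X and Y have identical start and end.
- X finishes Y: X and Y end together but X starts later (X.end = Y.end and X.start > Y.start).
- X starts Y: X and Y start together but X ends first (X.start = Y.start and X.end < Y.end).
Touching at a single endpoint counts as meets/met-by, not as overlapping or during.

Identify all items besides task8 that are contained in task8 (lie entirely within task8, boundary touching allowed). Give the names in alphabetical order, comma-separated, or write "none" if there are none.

Target task8 = [t=141, t=279].
task1 [t=257, t=343] → overlapped-by → no.
task2 [t=313, t=563] → after → no.
task3 [t=195, t=420] → overlapped-by → no.
task4 [t=177, t=371] → overlapped-by → no.
task5 [t=36, t=292] → contains → no.
task6 [t=143, t=157] → during → yes.
task7 [t=115, t=408] → contains → no.
task9 [t=345, t=373] → after → no.
Result: task6.

task6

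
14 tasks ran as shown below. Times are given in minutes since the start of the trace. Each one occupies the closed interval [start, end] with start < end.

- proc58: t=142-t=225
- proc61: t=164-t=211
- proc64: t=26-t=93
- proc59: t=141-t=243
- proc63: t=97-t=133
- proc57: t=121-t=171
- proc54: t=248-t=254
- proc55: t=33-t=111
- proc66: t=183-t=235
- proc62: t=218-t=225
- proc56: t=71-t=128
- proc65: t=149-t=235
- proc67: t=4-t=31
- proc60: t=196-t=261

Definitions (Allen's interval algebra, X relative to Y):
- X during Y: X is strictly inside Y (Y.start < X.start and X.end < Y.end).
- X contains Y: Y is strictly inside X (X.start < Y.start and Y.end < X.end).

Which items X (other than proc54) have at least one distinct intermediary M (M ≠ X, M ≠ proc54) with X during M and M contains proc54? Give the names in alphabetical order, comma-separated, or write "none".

Target proc54 = [t=248, t=254].
Intermediaries M with M contains proc54: proc60.
Via proc60 — items with X during proc60: proc62.
Union: proc62.

proc62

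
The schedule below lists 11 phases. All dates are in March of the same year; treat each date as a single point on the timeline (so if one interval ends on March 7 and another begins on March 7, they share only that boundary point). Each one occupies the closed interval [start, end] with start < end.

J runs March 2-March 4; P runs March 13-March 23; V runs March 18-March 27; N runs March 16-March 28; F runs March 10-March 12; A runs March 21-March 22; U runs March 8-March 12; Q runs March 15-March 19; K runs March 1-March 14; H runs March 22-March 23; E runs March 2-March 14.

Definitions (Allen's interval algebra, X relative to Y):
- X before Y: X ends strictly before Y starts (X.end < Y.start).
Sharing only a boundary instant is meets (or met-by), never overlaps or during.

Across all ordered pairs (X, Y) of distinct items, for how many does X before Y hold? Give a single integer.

32

Checking all 110 ordered pairs for relation 'before'; matching pairs in alphabetical order:
(E, A): E before A ✓
(E, H): E before H ✓
(E, N): E before N ✓
(E, Q): E before Q ✓
(E, V): E before V ✓
(F, A): F before A ✓
(F, H): F before H ✓
(F, N): F before N ✓
(F, P): F before P ✓
(F, Q): F before Q ✓
(F, V): F before V ✓
(J, A): J before A ✓
(J, F): J before F ✓
(J, H): J before H ✓
(J, N): J before N ✓
(J, P): J before P ✓
(J, Q): J before Q ✓
(J, U): J before U ✓
(J, V): J before V ✓
(K, A): K before A ✓
(K, H): K before H ✓
(K, N): K before N ✓
(K, Q): K before Q ✓
(K, V): K before V ✓
... plus 8 further pairs not listed.
Count: 32.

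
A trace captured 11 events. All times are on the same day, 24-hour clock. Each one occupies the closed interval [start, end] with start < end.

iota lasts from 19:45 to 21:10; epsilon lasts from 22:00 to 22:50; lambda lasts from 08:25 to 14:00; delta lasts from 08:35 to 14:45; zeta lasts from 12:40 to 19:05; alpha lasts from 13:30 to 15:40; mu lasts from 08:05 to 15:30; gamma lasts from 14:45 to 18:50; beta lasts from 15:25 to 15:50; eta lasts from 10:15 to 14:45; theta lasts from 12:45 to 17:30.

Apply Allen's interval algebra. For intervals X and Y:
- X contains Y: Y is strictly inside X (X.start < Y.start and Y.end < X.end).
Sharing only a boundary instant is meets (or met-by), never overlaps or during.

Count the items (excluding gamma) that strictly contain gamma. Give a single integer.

Target gamma = [14:45, 18:50].
alpha [13:30, 15:40] → overlaps → no.
beta [15:25, 15:50] → during → no.
delta [08:35, 14:45] → meets → no.
epsilon [22:00, 22:50] → after → no.
eta [10:15, 14:45] → meets → no.
iota [19:45, 21:10] → after → no.
lambda [08:25, 14:00] → before → no.
mu [08:05, 15:30] → overlaps → no.
theta [12:45, 17:30] → overlaps → no.
zeta [12:40, 19:05] → contains → counts.
Total: 1.

1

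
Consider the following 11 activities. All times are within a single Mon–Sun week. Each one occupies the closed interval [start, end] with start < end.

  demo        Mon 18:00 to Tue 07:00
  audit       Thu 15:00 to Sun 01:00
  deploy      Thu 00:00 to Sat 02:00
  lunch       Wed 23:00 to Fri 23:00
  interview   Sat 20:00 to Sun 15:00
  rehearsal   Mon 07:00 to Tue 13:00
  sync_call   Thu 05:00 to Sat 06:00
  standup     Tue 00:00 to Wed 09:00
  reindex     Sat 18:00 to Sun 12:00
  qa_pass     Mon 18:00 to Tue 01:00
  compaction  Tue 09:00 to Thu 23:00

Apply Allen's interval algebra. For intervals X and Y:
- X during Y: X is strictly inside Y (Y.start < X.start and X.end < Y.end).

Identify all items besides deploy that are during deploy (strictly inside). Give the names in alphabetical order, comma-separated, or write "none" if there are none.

Target deploy = [Thu 00:00, Sat 02:00].
audit [Thu 15:00, Sun 01:00] → overlapped-by → no.
compaction [Tue 09:00, Thu 23:00] → overlaps → no.
demo [Mon 18:00, Tue 07:00] → before → no.
interview [Sat 20:00, Sun 15:00] → after → no.
lunch [Wed 23:00, Fri 23:00] → overlaps → no.
qa_pass [Mon 18:00, Tue 01:00] → before → no.
rehearsal [Mon 07:00, Tue 13:00] → before → no.
reindex [Sat 18:00, Sun 12:00] → after → no.
standup [Tue 00:00, Wed 09:00] → before → no.
sync_call [Thu 05:00, Sat 06:00] → overlapped-by → no.
Result: none.

none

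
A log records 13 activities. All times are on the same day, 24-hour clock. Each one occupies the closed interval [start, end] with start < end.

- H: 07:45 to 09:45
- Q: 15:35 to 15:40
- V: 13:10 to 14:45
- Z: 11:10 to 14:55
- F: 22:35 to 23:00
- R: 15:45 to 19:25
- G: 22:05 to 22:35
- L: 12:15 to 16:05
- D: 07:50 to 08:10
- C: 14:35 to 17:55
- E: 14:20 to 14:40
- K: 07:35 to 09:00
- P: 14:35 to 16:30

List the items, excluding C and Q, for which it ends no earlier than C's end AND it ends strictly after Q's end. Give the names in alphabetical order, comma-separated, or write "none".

F, G, R

Conditions: its end is no earlier than C's end (X.end >= 17:55) AND its end is strictly after Q's end (X.end > 15:40).
D: end 08:10 >= 17:55? ✗; end 08:10 > 15:40? ✗ → no.
E: end 14:40 >= 17:55? ✗; end 14:40 > 15:40? ✗ → no.
F: end 23:00 >= 17:55? ✓; end 23:00 > 15:40? ✓ → yes.
G: end 22:35 >= 17:55? ✓; end 22:35 > 15:40? ✓ → yes.
H: end 09:45 >= 17:55? ✗; end 09:45 > 15:40? ✗ → no.
K: end 09:00 >= 17:55? ✗; end 09:00 > 15:40? ✗ → no.
L: end 16:05 >= 17:55? ✗; end 16:05 > 15:40? ✓ → no.
P: end 16:30 >= 17:55? ✗; end 16:30 > 15:40? ✓ → no.
R: end 19:25 >= 17:55? ✓; end 19:25 > 15:40? ✓ → yes.
V: end 14:45 >= 17:55? ✗; end 14:45 > 15:40? ✗ → no.
Z: end 14:55 >= 17:55? ✗; end 14:55 > 15:40? ✗ → no.
Result: F, G, R.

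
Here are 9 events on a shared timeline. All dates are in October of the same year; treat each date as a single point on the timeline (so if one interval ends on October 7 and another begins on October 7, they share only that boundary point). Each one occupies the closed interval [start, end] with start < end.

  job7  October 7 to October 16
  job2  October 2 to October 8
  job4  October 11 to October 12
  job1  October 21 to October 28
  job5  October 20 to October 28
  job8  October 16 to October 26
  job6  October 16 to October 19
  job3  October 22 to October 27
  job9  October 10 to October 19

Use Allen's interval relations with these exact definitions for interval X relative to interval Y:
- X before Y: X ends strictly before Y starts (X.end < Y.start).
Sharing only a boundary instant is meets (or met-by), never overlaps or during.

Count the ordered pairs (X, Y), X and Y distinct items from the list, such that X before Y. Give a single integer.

Checking all 72 ordered pairs for relation 'before'; matching pairs in alphabetical order:
(job2, job1): job2 before job1 ✓
(job2, job3): job2 before job3 ✓
(job2, job4): job2 before job4 ✓
(job2, job5): job2 before job5 ✓
(job2, job6): job2 before job6 ✓
(job2, job8): job2 before job8 ✓
(job2, job9): job2 before job9 ✓
(job4, job1): job4 before job1 ✓
(job4, job3): job4 before job3 ✓
(job4, job5): job4 before job5 ✓
(job4, job6): job4 before job6 ✓
(job4, job8): job4 before job8 ✓
(job6, job1): job6 before job1 ✓
(job6, job3): job6 before job3 ✓
(job6, job5): job6 before job5 ✓
(job7, job1): job7 before job1 ✓
(job7, job3): job7 before job3 ✓
(job7, job5): job7 before job5 ✓
(job9, job1): job9 before job1 ✓
(job9, job3): job9 before job3 ✓
(job9, job5): job9 before job5 ✓
Count: 21.

21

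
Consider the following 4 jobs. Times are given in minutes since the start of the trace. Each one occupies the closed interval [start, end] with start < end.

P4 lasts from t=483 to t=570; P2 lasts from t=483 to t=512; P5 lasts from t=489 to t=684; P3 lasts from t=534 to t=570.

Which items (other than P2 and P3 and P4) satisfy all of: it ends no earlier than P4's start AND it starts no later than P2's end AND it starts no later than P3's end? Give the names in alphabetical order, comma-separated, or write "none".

P5

Conditions: its end is no earlier than P4's start (X.end >= t=483) AND its start is no later than P2's end (X.start <= t=512) AND its start is no later than P3's end (X.start <= t=570).
P5: end t=684 >= t=483? ✓; start t=489 <= t=512? ✓; start t=489 <= t=570? ✓ → yes.
Result: P5.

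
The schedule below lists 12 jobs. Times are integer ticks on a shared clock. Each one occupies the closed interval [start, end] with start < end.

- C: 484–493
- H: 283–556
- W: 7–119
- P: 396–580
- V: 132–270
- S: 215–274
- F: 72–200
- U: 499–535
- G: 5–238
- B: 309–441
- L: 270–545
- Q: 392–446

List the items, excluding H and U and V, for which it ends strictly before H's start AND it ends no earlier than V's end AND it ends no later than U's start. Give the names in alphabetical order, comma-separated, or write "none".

Conditions: its end is strictly before H's start (X.end < 283) AND its end is no earlier than V's end (X.end >= 270) AND its end is no later than U's start (X.end <= 499).
B: end 441 < 283? ✗; end 441 >= 270? ✓; end 441 <= 499? ✓ → no.
C: end 493 < 283? ✗; end 493 >= 270? ✓; end 493 <= 499? ✓ → no.
F: end 200 < 283? ✓; end 200 >= 270? ✗; end 200 <= 499? ✓ → no.
G: end 238 < 283? ✓; end 238 >= 270? ✗; end 238 <= 499? ✓ → no.
L: end 545 < 283? ✗; end 545 >= 270? ✓; end 545 <= 499? ✗ → no.
P: end 580 < 283? ✗; end 580 >= 270? ✓; end 580 <= 499? ✗ → no.
Q: end 446 < 283? ✗; end 446 >= 270? ✓; end 446 <= 499? ✓ → no.
S: end 274 < 283? ✓; end 274 >= 270? ✓; end 274 <= 499? ✓ → yes.
W: end 119 < 283? ✓; end 119 >= 270? ✗; end 119 <= 499? ✓ → no.
Result: S.

S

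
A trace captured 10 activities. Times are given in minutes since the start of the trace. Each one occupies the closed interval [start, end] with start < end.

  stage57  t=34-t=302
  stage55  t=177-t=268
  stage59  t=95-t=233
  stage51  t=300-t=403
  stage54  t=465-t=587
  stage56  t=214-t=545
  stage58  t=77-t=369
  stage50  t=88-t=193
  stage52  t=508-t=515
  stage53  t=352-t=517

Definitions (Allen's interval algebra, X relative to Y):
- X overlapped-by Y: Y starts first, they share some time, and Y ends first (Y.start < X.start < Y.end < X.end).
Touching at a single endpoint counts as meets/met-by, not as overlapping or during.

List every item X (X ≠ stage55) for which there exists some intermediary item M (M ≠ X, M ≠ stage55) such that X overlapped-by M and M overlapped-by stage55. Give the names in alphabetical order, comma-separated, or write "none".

stage54

Target stage55 = [t=177, t=268].
Intermediaries M with M overlapped-by stage55: stage56.
Via stage56 — items with X overlapped-by stage56: stage54.
Union: stage54.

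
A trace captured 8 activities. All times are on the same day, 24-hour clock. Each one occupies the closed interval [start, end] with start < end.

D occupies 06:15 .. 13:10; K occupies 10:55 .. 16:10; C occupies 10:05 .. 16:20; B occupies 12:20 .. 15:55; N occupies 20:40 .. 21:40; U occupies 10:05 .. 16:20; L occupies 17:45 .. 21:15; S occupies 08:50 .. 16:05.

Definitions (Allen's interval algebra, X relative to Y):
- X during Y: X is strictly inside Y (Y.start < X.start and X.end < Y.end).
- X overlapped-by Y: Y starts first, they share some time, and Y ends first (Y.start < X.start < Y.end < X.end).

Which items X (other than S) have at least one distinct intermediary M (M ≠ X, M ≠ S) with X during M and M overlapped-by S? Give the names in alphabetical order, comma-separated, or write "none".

B, K

Target S = [08:50, 16:05].
Intermediaries M with M overlapped-by S: C, K, U.
Via C — items with X during C: B, K.
Via K — items with X during K: B.
Via U — items with X during U: B, K.
Union: B, K.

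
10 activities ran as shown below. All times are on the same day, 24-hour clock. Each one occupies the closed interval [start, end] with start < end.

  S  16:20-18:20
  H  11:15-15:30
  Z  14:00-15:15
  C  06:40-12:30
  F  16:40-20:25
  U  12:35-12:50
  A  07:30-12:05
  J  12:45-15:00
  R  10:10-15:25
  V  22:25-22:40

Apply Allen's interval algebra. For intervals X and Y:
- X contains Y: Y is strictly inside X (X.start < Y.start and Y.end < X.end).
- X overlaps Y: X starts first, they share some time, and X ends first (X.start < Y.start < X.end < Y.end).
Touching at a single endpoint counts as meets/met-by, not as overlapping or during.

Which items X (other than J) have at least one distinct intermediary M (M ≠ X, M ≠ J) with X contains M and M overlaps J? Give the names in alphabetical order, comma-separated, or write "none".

Target J = [12:45, 15:00].
Intermediaries M with M overlaps J: U.
Via U — items with X contains U: H, R.
Union: H, R.

H, R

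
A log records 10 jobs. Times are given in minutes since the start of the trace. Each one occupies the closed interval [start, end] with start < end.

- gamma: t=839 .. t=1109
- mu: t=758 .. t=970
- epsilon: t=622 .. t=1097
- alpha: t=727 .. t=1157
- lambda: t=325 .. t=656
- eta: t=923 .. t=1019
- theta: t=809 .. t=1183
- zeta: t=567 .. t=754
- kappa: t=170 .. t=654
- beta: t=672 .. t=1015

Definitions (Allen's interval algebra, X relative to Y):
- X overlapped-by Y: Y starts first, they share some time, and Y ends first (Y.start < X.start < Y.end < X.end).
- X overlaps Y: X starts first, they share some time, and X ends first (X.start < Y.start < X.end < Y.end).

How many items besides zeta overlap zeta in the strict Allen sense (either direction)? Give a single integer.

5

Target zeta = [t=567, t=754].
alpha [t=727, t=1157] → overlapped-by → counts.
beta [t=672, t=1015] → overlapped-by → counts.
epsilon [t=622, t=1097] → overlapped-by → counts.
eta [t=923, t=1019] → after → no.
gamma [t=839, t=1109] → after → no.
kappa [t=170, t=654] → overlaps → counts.
lambda [t=325, t=656] → overlaps → counts.
mu [t=758, t=970] → after → no.
theta [t=809, t=1183] → after → no.
Total: 5.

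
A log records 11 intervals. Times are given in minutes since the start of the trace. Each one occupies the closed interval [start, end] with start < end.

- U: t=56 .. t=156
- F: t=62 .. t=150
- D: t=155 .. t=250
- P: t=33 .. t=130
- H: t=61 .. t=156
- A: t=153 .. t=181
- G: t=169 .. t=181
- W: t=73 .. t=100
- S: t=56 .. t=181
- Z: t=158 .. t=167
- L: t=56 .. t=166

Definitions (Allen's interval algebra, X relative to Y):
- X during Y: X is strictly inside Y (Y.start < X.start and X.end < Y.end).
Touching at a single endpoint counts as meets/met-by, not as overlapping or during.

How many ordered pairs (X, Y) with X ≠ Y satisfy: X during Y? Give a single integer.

16

Checking all 110 ordered pairs for relation 'during'; matching pairs in alphabetical order:
(F, H): F during H ✓
(F, L): F during L ✓
(F, S): F during S ✓
(F, U): F during U ✓
(G, D): G during D ✓
(H, L): H during L ✓
(H, S): H during S ✓
(W, F): W during F ✓
(W, H): W during H ✓
(W, L): W during L ✓
(W, P): W during P ✓
(W, S): W during S ✓
(W, U): W during U ✓
(Z, A): Z during A ✓
(Z, D): Z during D ✓
(Z, S): Z during S ✓
Count: 16.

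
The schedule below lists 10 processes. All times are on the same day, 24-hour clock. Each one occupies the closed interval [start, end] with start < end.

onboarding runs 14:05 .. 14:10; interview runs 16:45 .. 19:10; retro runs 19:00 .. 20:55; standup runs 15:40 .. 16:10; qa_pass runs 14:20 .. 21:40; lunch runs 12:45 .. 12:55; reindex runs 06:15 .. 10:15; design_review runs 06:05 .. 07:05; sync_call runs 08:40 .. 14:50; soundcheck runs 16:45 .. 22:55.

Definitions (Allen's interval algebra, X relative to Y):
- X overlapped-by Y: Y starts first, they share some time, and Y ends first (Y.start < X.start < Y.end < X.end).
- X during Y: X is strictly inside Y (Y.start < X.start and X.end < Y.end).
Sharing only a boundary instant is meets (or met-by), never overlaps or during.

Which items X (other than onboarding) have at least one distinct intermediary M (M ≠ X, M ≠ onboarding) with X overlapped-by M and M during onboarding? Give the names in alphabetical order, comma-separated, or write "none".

none

Target onboarding = [14:05, 14:10].
Intermediaries M with M during onboarding: none.
Union: none.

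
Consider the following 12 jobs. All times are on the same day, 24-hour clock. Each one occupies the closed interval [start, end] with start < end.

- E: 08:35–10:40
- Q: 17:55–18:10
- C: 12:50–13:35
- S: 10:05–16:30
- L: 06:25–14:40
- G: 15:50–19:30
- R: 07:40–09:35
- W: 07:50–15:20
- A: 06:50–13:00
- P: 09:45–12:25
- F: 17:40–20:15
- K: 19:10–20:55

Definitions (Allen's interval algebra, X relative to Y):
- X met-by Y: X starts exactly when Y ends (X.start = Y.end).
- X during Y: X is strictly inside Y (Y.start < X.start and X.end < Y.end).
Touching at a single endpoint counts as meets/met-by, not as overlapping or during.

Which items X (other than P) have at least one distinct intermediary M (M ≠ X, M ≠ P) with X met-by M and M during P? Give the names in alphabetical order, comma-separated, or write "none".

none

Target P = [09:45, 12:25].
Intermediaries M with M during P: none.
Union: none.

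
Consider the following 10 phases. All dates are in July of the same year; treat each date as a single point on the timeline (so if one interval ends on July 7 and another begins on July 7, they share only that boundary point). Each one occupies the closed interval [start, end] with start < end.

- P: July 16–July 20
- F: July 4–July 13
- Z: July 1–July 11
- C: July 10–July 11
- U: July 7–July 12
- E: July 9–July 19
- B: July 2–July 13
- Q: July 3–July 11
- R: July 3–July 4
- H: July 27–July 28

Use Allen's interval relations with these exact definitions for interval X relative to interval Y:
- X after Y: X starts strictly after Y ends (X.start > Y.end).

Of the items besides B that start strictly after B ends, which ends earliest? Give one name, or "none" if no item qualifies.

P

Target B = [July 2, July 13].
C [July 10, July 11] → during → excluded.
E [July 9, July 19] → overlapped-by → excluded.
F [July 4, July 13] → finishes → excluded.
H [July 27, July 28] → after → candidate.
P [July 16, July 20] → after → candidate.
Q [July 3, July 11] → during → excluded.
R [July 3, July 4] → during → excluded.
U [July 7, July 12] → during → excluded.
Z [July 1, July 11] → overlaps → excluded.
Among candidates, earliest end is July 20 → P.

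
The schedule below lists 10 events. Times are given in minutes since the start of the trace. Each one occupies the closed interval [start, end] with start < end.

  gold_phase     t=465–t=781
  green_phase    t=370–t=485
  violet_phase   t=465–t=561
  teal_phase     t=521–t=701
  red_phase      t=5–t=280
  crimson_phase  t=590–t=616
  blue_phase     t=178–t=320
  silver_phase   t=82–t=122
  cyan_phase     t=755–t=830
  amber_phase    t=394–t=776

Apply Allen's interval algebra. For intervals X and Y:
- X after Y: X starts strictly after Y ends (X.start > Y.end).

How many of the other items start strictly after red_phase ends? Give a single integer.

7

Target red_phase = [t=5, t=280].
amber_phase [t=394, t=776] → after → counts.
blue_phase [t=178, t=320] → overlapped-by → no.
crimson_phase [t=590, t=616] → after → counts.
cyan_phase [t=755, t=830] → after → counts.
gold_phase [t=465, t=781] → after → counts.
green_phase [t=370, t=485] → after → counts.
silver_phase [t=82, t=122] → during → no.
teal_phase [t=521, t=701] → after → counts.
violet_phase [t=465, t=561] → after → counts.
Total: 7.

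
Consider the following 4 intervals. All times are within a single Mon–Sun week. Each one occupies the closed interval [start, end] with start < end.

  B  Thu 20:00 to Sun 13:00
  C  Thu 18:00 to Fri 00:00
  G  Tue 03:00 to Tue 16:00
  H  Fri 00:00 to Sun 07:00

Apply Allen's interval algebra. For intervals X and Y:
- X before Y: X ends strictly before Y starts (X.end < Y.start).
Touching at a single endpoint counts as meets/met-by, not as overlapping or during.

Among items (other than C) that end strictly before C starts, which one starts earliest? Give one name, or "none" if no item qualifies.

G

Target C = [Thu 18:00, Fri 00:00].
B [Thu 20:00, Sun 13:00] → overlapped-by → excluded.
G [Tue 03:00, Tue 16:00] → before → candidate.
H [Fri 00:00, Sun 07:00] → met-by → excluded.
Among candidates, earliest start is Tue 03:00 → G.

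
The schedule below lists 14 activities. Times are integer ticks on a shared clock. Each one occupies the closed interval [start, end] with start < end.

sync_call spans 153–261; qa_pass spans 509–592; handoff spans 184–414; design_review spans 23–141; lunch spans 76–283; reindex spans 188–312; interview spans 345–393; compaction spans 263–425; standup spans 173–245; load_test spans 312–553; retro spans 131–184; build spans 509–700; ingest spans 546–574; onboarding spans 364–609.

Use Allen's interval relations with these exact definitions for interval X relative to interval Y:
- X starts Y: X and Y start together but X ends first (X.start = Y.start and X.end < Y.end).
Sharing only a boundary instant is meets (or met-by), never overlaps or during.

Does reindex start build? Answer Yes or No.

No

reindex = [188, 312], build = [509, 700].
Actual relation of reindex to build: before.
Asked whether 'starts' holds → No.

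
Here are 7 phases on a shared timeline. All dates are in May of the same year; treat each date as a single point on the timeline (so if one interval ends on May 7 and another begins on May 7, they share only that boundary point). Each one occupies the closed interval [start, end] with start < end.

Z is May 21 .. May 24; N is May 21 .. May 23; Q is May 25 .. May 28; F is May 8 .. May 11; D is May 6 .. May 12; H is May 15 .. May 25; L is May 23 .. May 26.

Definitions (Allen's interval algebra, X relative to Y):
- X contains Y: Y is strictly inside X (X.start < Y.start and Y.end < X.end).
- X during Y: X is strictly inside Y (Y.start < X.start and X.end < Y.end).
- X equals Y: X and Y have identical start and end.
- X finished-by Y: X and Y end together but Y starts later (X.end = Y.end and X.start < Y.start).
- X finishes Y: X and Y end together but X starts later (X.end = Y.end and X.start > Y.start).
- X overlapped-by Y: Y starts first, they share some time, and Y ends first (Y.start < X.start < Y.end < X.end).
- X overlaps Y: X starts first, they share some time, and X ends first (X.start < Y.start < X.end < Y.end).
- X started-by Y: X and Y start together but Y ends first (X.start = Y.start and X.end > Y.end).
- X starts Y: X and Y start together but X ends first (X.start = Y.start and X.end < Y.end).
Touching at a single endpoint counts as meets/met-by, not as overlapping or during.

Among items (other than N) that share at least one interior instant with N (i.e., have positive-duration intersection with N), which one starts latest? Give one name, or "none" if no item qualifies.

Target N = [May 21, May 23].
D [May 6, May 12] → before → excluded.
F [May 8, May 11] → before → excluded.
H [May 15, May 25] → contains → candidate.
L [May 23, May 26] → met-by → excluded.
Q [May 25, May 28] → after → excluded.
Z [May 21, May 24] → started-by → candidate.
Among candidates, latest start is May 21 → Z.

Z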